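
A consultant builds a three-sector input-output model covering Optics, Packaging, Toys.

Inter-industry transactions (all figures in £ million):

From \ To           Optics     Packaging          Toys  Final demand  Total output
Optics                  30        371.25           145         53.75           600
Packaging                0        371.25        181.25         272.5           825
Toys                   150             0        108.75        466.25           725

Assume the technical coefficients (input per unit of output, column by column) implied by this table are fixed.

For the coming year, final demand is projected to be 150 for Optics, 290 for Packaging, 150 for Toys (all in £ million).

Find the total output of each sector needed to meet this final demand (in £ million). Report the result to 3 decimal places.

Technical coefficients a_ij = z_ij / X_j:
  a_11 = 30/600 = 0.05, a_21 = 0/600 = 0.00, a_31 = 150/600 = 0.25
  a_12 = 371.25/825 = 0.45, a_22 = 371.25/825 = 0.45, a_32 = 0/825 = 0.00
  a_13 = 145/725 = 0.20, a_23 = 181.25/725 = 0.25, a_33 = 108.75/725 = 0.15
I − A =
  [   0.95    -0.45    -0.20]
  [   0.00     0.55    -0.25]
  [  -0.25     0.00     0.85]
Cofactors of I−A, C_ij = (−1)^(i+j)·(minor ij) (rows/columns in the sector order above):
  C_11 = (0.55)(0.85) − (-0.25)(0.00) = 0.4675
  C_12 = −[(0.00)(0.85) − (-0.25)(-0.25)] = 0.0625
  C_13 = (0.00)(0.00) − (0.55)(-0.25) = 0.1375
  C_21 = −[(-0.45)(0.85) − (-0.20)(0.00)] = 0.3825
  C_22 = (0.95)(0.85) − (-0.20)(-0.25) = 0.7575
  C_23 = −[(0.95)(0.00) − (-0.45)(-0.25)] = 0.1125
  C_31 = (-0.45)(-0.25) − (-0.20)(0.55) = 0.2225
  C_32 = −[(0.95)(-0.25) − (-0.20)(0.00)] = 0.2375
  C_33 = (0.95)(0.55) − (-0.45)(0.00) = 0.5225
det(I−A) = Σ_j (I−A)_1j·C_1j = (0.95)(0.4675) + (-0.45)(0.0625) + (-0.20)(0.1375) = 0.3885
adj(I−A) = Cᵀ =
  [ 0.4675   0.3825   0.2225]
  [ 0.0625   0.7575   0.2375]
  [ 0.1375   0.1125   0.5225]
(I − A)⁻¹ = adj(I−A) / det(I−A) ≈
  [   1.2033     0.9846     0.5727]
  [   0.1609     1.9498     0.6113]
  [   0.3539     0.2896     1.3449]
x = (I − A)⁻¹ d = adj(I−A)·d / det(I−A), with det(I−A) = 0.3885:
  x_1 = (0.4675·150 + 0.3825·290 + 0.2225·150) / 0.3885 = 214.425 / 0.3885 ≈ 551.931
  x_2 = (0.0625·150 + 0.7575·290 + 0.2375·150) / 0.3885 = 264.675 / 0.3885 ≈ 681.274
  x_3 = (0.1375·150 + 0.1125·290 + 0.5225·150) / 0.3885 = 131.625 / 0.3885 ≈ 338.803

x_1 = 551.931, x_2 = 681.274, x_3 = 338.803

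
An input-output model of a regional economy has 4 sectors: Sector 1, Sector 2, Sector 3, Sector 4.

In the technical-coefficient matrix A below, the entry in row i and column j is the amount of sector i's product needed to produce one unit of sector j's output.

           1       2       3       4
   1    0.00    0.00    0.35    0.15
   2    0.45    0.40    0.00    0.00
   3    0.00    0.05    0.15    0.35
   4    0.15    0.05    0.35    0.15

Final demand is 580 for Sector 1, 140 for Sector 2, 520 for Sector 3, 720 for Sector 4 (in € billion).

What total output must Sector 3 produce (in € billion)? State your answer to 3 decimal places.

x_3 = 1395.764

I − A =
  [   1.00     0.00    -0.35    -0.15]
  [  -0.45     0.60     0.00     0.00]
  [   0.00    -0.05     0.85    -0.35]
  [  -0.15    -0.05    -0.35     0.85]
Compute the cofactors C_ij = (−1)^(i+j)·(3×3 minor ij) of I−A; the adjugate is their transpose:
adj(I−A) = Cᵀ =
  [ 0.360000   0.030000   0.210000   0.150000]
  [ 0.270000   0.562500   0.157500   0.112500]
  [ 0.058500   0.058875   0.493125   0.213375]
  [ 0.103500   0.062625   0.249375   0.502125]
det(I−A) = Σ_j (I−A)_1j·C_1j = (1.00)(0.360000) + (0.00)(0.270000) + (-0.35)(0.058500) + (-0.15)(0.103500) = 0.3240
(I − A)⁻¹ = adj(I−A) / det(I−A) ≈
  [   1.1111     0.0926     0.6481     0.4630]
  [   0.8333     1.7361     0.4861     0.3472]
  [   0.1806     0.1817     1.5220     0.6586]
  [   0.3194     0.1933     0.7697     1.5498]
x = (I − A)⁻¹ d = adj(I−A)·d / det(I−A), with det(I−A) = 0.3240:
  x_1 = (0.360000·580 + 0.030000·140 + 0.210000·520 + 0.150000·720) / 0.3240 = 430.20 / 0.3240 ≈ 1327.778
  x_2 = (0.270000·580 + 0.562500·140 + 0.157500·520 + 0.112500·720) / 0.3240 = 398.25 / 0.3240 ≈ 1229.167
  x_3 = (0.058500·580 + 0.058875·140 + 0.493125·520 + 0.213375·720) / 0.3240 = 452.2275 / 0.3240 ≈ 1395.764
  x_4 = (0.103500·580 + 0.062625·140 + 0.249375·520 + 0.502125·720) / 0.3240 = 560.0025 / 0.3240 ≈ 1728.403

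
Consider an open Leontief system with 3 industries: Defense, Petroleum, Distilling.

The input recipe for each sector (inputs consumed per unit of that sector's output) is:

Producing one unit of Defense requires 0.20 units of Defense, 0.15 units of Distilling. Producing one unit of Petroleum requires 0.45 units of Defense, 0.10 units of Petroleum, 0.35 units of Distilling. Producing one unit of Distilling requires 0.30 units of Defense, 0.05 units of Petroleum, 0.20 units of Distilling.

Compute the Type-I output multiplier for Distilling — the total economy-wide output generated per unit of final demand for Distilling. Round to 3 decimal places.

m_3 = 2.031

I − A =
  [   0.80    -0.45    -0.30]
  [   0.00     0.90    -0.05]
  [  -0.15    -0.35     0.80]
Cofactors of I−A, C_ij = (−1)^(i+j)·(minor ij) (rows/columns in the sector order above):
  C_11 = (0.90)(0.80) − (-0.05)(-0.35) = 0.7025
  C_12 = −[(0.00)(0.80) − (-0.05)(-0.15)] = 0.0075
  C_13 = (0.00)(-0.35) − (0.90)(-0.15) = 0.1350
  C_21 = −[(-0.45)(0.80) − (-0.30)(-0.35)] = 0.4650
  C_22 = (0.80)(0.80) − (-0.30)(-0.15) = 0.5950
  C_23 = −[(0.80)(-0.35) − (-0.45)(-0.15)] = 0.3475
  C_31 = (-0.45)(-0.05) − (-0.30)(0.90) = 0.2925
  C_32 = −[(0.80)(-0.05) − (-0.30)(0.00)] = 0.0400
  C_33 = (0.80)(0.90) − (-0.45)(0.00) = 0.7200
det(I−A) = Σ_j (I−A)_1j·C_1j = (0.80)(0.7025) + (-0.45)(0.0075) + (-0.30)(0.1350) = 0.518125
adj(I−A) = Cᵀ =
  [ 0.7025   0.4650   0.2925]
  [ 0.0075   0.5950   0.0400]
  [ 0.1350   0.3475   0.7200]
(I − A)⁻¹ = adj(I−A) / det(I−A) ≈
  [   1.3559     0.8975     0.5645]
  [   0.0145     1.1484     0.0772]
  [   0.2606     0.6707     1.3896]
The output multiplier for sector j is the column-j sum of the Leontief inverse (I − A)⁻¹ = adj(I−A) / det(I−A).
Column 3 of adj(I−A): (0.2925, 0.0400, 0.7200); det(I−A) = 0.518125.
m_3 = (0.2925 + 0.0400 + 0.7200) / 0.518125 = 1.0525 / 0.518125 ≈ 2.031.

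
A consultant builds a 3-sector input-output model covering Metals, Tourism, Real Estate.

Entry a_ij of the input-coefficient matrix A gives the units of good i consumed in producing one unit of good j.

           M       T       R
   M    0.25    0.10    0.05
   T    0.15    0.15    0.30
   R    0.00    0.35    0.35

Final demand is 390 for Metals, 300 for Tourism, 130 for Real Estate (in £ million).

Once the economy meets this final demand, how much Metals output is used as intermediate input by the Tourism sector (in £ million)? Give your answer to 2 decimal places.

z_MT = 66.36

I − A =
  [   0.75    -0.10    -0.05]
  [  -0.15     0.85    -0.30]
  [   0.00    -0.35     0.65]
Cofactors of I−A, C_ij = (−1)^(i+j)·(minor ij) (rows/columns in the sector order above):
  C_11 = (0.85)(0.65) − (-0.30)(-0.35) = 0.4475
  C_12 = −[(-0.15)(0.65) − (-0.30)(0.00)] = 0.0975
  C_13 = (-0.15)(-0.35) − (0.85)(0.00) = 0.0525
  C_21 = −[(-0.10)(0.65) − (-0.05)(-0.35)] = 0.0825
  C_22 = (0.75)(0.65) − (-0.05)(0.00) = 0.4875
  C_23 = −[(0.75)(-0.35) − (-0.10)(0.00)] = 0.2625
  C_31 = (-0.10)(-0.30) − (-0.05)(0.85) = 0.0725
  C_32 = −[(0.75)(-0.30) − (-0.05)(-0.15)] = 0.2325
  C_33 = (0.75)(0.85) − (-0.10)(-0.15) = 0.6225
det(I−A) = Σ_j (I−A)_1j·C_1j = (0.75)(0.4475) + (-0.10)(0.0975) + (-0.05)(0.0525) = 0.32325
adj(I−A) = Cᵀ =
  [ 0.4475   0.0825   0.0725]
  [ 0.0975   0.4875   0.2325]
  [ 0.0525   0.2625   0.6225]
(I − A)⁻¹ = adj(I−A) / det(I−A) ≈
  [   1.3844     0.2552     0.2243]
  [   0.3016     1.5081     0.7193]
  [   0.1624     0.8121     1.9258]
First solve x = (I − A)⁻¹ d = adj(I−A)·d / det(I−A); in particular x_T = (0.0975·390 + 0.4875·300 + 0.2325·130) / 0.32325 = 214.50 / 0.32325 ≈ 663.5731.
Intermediate flow from M to T: z_MT = a_MT · x_T = 0.10 × 214.50 / 0.32325 = 21.45 / 0.32325 ≈ 66.36.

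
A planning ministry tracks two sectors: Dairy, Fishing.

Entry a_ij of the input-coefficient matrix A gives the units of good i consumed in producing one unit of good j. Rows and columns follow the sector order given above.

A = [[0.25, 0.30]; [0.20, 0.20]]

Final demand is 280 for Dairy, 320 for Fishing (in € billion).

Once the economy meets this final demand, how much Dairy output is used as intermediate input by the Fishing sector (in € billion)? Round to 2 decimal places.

I − A =
  [   0.75    -0.30]
  [  -0.20     0.80]
det(I−A) = (0.75)(0.80) − (-0.30)(-0.20) = 0.5400
adj(I−A) = [[0.80, 0.30], [0.20, 0.75]]
(I − A)⁻¹ = adj(I−A) / det(I−A) ≈
  [   1.4815     0.5556]
  [   0.3704     1.3889]
First solve x = (I − A)⁻¹ d = adj(I−A)·d / det(I−A); in particular x_F = (0.20·280 + 0.75·320) / 0.5400 = 296.00 / 0.5400 ≈ 548.1481.
Intermediate flow from D to F: z_DF = a_DF · x_F = 0.30 × 296.00 / 0.5400 = 88.80 / 0.5400 ≈ 164.44.

z_DF = 164.44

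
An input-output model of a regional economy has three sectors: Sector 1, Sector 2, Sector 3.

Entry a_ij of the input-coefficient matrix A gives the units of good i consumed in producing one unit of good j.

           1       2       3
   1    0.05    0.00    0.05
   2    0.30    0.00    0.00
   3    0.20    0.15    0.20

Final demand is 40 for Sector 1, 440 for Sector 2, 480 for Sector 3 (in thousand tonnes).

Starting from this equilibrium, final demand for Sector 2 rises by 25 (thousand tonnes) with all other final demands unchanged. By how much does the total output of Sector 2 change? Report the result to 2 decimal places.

Δx_2 = 25.08

I − A =
  [   0.95     0.00    -0.05]
  [  -0.30     1.00     0.00]
  [  -0.20    -0.15     0.80]
Cofactors of I−A, C_ij = (−1)^(i+j)·(minor ij) (rows/columns in the sector order above):
  C_11 = (1.00)(0.80) − (0.00)(-0.15) = 0.8000
  C_12 = −[(-0.30)(0.80) − (0.00)(-0.20)] = 0.2400
  C_13 = (-0.30)(-0.15) − (1.00)(-0.20) = 0.2450
  C_21 = −[(0.00)(0.80) − (-0.05)(-0.15)] = 0.0075
  C_22 = (0.95)(0.80) − (-0.05)(-0.20) = 0.7500
  C_23 = −[(0.95)(-0.15) − (0.00)(-0.20)] = 0.1425
  C_31 = (0.00)(0.00) − (-0.05)(1.00) = 0.0500
  C_32 = −[(0.95)(0.00) − (-0.05)(-0.30)] = 0.0150
  C_33 = (0.95)(1.00) − (0.00)(-0.30) = 0.9500
det(I−A) = Σ_j (I−A)_1j·C_1j = (0.95)(0.8000) + (0.00)(0.2400) + (-0.05)(0.2450) = 0.74775
adj(I−A) = Cᵀ =
  [ 0.8000   0.0075   0.0500]
  [ 0.2400   0.7500   0.0150]
  [ 0.2450   0.1425   0.9500]
(I − A)⁻¹ = adj(I−A) / det(I−A) ≈
  [   1.0699     0.0100     0.0669]
  [   0.3210     1.0030     0.0201]
  [   0.3276     0.1906     1.2705]
Δx = (I − A)⁻¹ Δd with Δd having +25 in the Sector 2 component and 0 elsewhere.
So Δx_2 = L_22 · (+25), where L_22 = adj(I−A)_22 / det(I−A) = 0.7500 / 0.74775.
Δx_2 = 0.7500 × (+25) / 0.74775 = 18.75 / 0.74775 ≈ 25.08.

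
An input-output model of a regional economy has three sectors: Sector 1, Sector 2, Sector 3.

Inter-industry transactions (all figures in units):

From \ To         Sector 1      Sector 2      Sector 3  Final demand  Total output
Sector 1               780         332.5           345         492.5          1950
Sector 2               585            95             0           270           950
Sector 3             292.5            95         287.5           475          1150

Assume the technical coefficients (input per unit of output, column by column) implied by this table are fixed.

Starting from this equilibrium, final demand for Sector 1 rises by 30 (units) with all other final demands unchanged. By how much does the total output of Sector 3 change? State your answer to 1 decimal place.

Technical coefficients a_ij = z_ij / X_j:
  a_11 = 780/1950 = 0.40, a_21 = 585/1950 = 0.30, a_31 = 292.5/1950 = 0.15
  a_12 = 332.5/950 = 0.35, a_22 = 95/950 = 0.10, a_32 = 95/950 = 0.10
  a_13 = 345/1150 = 0.30, a_23 = 0/1150 = 0.00, a_33 = 287.5/1150 = 0.25
I − A =
  [   0.60    -0.35    -0.30]
  [  -0.30     0.90     0.00]
  [  -0.15    -0.10     0.75]
Cofactors of I−A, C_ij = (−1)^(i+j)·(minor ij) (rows/columns in the sector order above):
  C_11 = (0.90)(0.75) − (0.00)(-0.10) = 0.6750
  C_12 = −[(-0.30)(0.75) − (0.00)(-0.15)] = 0.2250
  C_13 = (-0.30)(-0.10) − (0.90)(-0.15) = 0.1650
  C_21 = −[(-0.35)(0.75) − (-0.30)(-0.10)] = 0.2925
  C_22 = (0.60)(0.75) − (-0.30)(-0.15) = 0.4050
  C_23 = −[(0.60)(-0.10) − (-0.35)(-0.15)] = 0.1125
  C_31 = (-0.35)(0.00) − (-0.30)(0.90) = 0.2700
  C_32 = −[(0.60)(0.00) − (-0.30)(-0.30)] = 0.0900
  C_33 = (0.60)(0.90) − (-0.35)(-0.30) = 0.4350
det(I−A) = Σ_j (I−A)_1j·C_1j = (0.60)(0.6750) + (-0.35)(0.2250) + (-0.30)(0.1650) = 0.27675
adj(I−A) = Cᵀ =
  [ 0.6750   0.2925   0.2700]
  [ 0.2250   0.4050   0.0900]
  [ 0.1650   0.1125   0.4350]
(I − A)⁻¹ = adj(I−A) / det(I−A) ≈
  [   2.4390     1.0569     0.9756]
  [   0.8130     1.4634     0.3252]
  [   0.5962     0.4065     1.5718]
Δx = (I − A)⁻¹ Δd with Δd having +30 in the Sector 1 component and 0 elsewhere.
So Δx_3 = L_31 · (+30), where L_31 = adj(I−A)_31 / det(I−A) = 0.1650 / 0.27675.
Δx_3 = 0.1650 × (+30) / 0.27675 = 4.95 / 0.27675 ≈ 17.9.

Δx_3 = 17.9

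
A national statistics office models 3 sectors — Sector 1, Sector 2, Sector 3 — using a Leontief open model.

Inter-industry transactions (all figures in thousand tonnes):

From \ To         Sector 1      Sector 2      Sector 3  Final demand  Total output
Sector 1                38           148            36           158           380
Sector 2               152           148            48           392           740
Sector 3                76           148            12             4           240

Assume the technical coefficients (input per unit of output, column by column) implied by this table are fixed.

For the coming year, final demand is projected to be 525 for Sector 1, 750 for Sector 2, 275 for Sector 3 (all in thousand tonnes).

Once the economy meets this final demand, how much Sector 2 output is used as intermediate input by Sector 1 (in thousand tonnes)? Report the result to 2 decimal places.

Technical coefficients a_ij = z_ij / X_j:
  a_11 = 38/380 = 0.10, a_21 = 152/380 = 0.40, a_31 = 76/380 = 0.20
  a_12 = 148/740 = 0.20, a_22 = 148/740 = 0.20, a_32 = 148/740 = 0.20
  a_13 = 36/240 = 0.15, a_23 = 48/240 = 0.20, a_33 = 12/240 = 0.05
I − A =
  [   0.90    -0.20    -0.15]
  [  -0.40     0.80    -0.20]
  [  -0.20    -0.20     0.95]
Cofactors of I−A, C_ij = (−1)^(i+j)·(minor ij) (rows/columns in the sector order above):
  C_11 = (0.80)(0.95) − (-0.20)(-0.20) = 0.7200
  C_12 = −[(-0.40)(0.95) − (-0.20)(-0.20)] = 0.4200
  C_13 = (-0.40)(-0.20) − (0.80)(-0.20) = 0.2400
  C_21 = −[(-0.20)(0.95) − (-0.15)(-0.20)] = 0.2200
  C_22 = (0.90)(0.95) − (-0.15)(-0.20) = 0.8250
  C_23 = −[(0.90)(-0.20) − (-0.20)(-0.20)] = 0.2200
  C_31 = (-0.20)(-0.20) − (-0.15)(0.80) = 0.1600
  C_32 = −[(0.90)(-0.20) − (-0.15)(-0.40)] = 0.2400
  C_33 = (0.90)(0.80) − (-0.20)(-0.40) = 0.6400
det(I−A) = Σ_j (I−A)_1j·C_1j = (0.90)(0.7200) + (-0.20)(0.4200) + (-0.15)(0.2400) = 0.5280
adj(I−A) = Cᵀ =
  [ 0.7200   0.2200   0.1600]
  [ 0.4200   0.8250   0.2400]
  [ 0.2400   0.2200   0.6400]
(I − A)⁻¹ = adj(I−A) / det(I−A) ≈
  [   1.3636     0.4167     0.3030]
  [   0.7955     1.5625     0.4545]
  [   0.4545     0.4167     1.2121]
First solve x = (I − A)⁻¹ d = adj(I−A)·d / det(I−A); in particular x_1 = (0.7200·525 + 0.2200·750 + 0.1600·275) / 0.5280 = 587.00 / 0.5280 ≈ 1111.7424.
Intermediate flow from 2 to 1: z_21 = a_21 · x_1 = 0.40 × 587.00 / 0.5280 = 234.80 / 0.5280 ≈ 444.70.

z_21 = 444.70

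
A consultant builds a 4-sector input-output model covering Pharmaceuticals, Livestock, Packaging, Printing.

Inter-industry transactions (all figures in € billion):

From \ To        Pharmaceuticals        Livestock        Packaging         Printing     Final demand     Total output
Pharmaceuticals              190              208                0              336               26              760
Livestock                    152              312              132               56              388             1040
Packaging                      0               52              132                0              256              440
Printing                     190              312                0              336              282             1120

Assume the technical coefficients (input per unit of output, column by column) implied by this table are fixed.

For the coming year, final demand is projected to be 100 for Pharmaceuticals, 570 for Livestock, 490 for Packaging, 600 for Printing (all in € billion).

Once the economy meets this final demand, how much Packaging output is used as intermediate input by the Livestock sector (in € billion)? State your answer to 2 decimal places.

z_32 = 86.47

Technical coefficients a_ij = z_ij / X_j:
  a_11 = 190/760 = 0.25, a_21 = 152/760 = 0.20, a_31 = 0/760 = 0.00, a_41 = 190/760 = 0.25
  a_12 = 208/1040 = 0.20, a_22 = 312/1040 = 0.30, a_32 = 52/1040 = 0.05, a_42 = 312/1040 = 0.30
  a_13 = 0/440 = 0.00, a_23 = 132/440 = 0.30, a_33 = 132/440 = 0.30, a_43 = 0/440 = 0.00
  a_14 = 336/1120 = 0.30, a_24 = 56/1120 = 0.05, a_34 = 0/1120 = 0.00, a_44 = 336/1120 = 0.30
I − A =
  [   0.75    -0.20     0.00    -0.30]
  [  -0.20     0.70    -0.30    -0.05]
  [   0.00    -0.05     0.70     0.00]
  [  -0.25    -0.30     0.00     0.70]
Compute the cofactors C_ij = (−1)^(i+j)·(3×3 minor ij) of I−A; the adjugate is their transpose:
adj(I−A) = Cᵀ =
  [ 0.322000   0.161000   0.069000   0.149500]
  [ 0.106750   0.315000   0.135000   0.068250]
  [ 0.007625   0.022500   0.255250   0.004875]
  [ 0.160750   0.192500   0.082500   0.328250]
det(I−A) = Σ_j (I−A)_1j·C_1j = (0.75)(0.322000) + (-0.20)(0.106750) + (0.00)(0.007625) + (-0.30)(0.160750) = 0.171925
(I − A)⁻¹ = adj(I−A) / det(I−A) ≈
  [   1.8729     0.9365     0.4013     0.8696]
  [   0.6209     1.8322     0.7852     0.3970]
  [   0.0444     0.1309     1.4847     0.0284]
  [   0.9350     1.1197     0.4799     1.9093]
First solve x = (I − A)⁻¹ d = adj(I−A)·d / det(I−A); in particular x_2 = (0.106750·100 + 0.315000·570 + 0.135000·490 + 0.068250·600) / 0.171925 = 297.325 / 0.171925 ≈ 1729.3878.
Intermediate flow from 3 to 2: z_32 = a_32 · x_2 = 0.05 × 297.325 / 0.171925 = 14.86625 / 0.171925 ≈ 86.47.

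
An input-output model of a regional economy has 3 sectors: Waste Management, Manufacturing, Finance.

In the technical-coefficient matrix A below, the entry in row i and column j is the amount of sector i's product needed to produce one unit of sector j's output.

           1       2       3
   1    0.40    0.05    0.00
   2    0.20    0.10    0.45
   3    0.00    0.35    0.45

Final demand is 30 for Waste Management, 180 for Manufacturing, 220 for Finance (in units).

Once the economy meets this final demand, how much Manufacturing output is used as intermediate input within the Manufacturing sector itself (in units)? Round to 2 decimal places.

I − A =
  [   0.60    -0.05     0.00]
  [  -0.20     0.90    -0.45]
  [   0.00    -0.35     0.55]
Cofactors of I−A, C_ij = (−1)^(i+j)·(minor ij) (rows/columns in the sector order above):
  C_11 = (0.90)(0.55) − (-0.45)(-0.35) = 0.3375
  C_12 = −[(-0.20)(0.55) − (-0.45)(0.00)] = 0.1100
  C_13 = (-0.20)(-0.35) − (0.90)(0.00) = 0.0700
  C_21 = −[(-0.05)(0.55) − (0.00)(-0.35)] = 0.0275
  C_22 = (0.60)(0.55) − (0.00)(0.00) = 0.3300
  C_23 = −[(0.60)(-0.35) − (-0.05)(0.00)] = 0.2100
  C_31 = (-0.05)(-0.45) − (0.00)(0.90) = 0.0225
  C_32 = −[(0.60)(-0.45) − (0.00)(-0.20)] = 0.2700
  C_33 = (0.60)(0.90) − (-0.05)(-0.20) = 0.5300
det(I−A) = Σ_j (I−A)_1j·C_1j = (0.60)(0.3375) + (-0.05)(0.1100) + (0.00)(0.0700) = 0.1970
adj(I−A) = Cᵀ =
  [ 0.3375   0.0275   0.0225]
  [ 0.1100   0.3300   0.2700]
  [ 0.0700   0.2100   0.5300]
(I − A)⁻¹ = adj(I−A) / det(I−A) ≈
  [   1.7132     0.1396     0.1142]
  [   0.5584     1.6751     1.3706]
  [   0.3553     1.0660     2.6904]
First solve x = (I − A)⁻¹ d = adj(I−A)·d / det(I−A); in particular x_2 = (0.1100·30 + 0.3300·180 + 0.2700·220) / 0.1970 = 122.10 / 0.1970 ≈ 619.7970.
Intermediate flow from 2 to 2: z_22 = a_22 · x_2 = 0.10 × 122.10 / 0.1970 = 12.21 / 0.1970 ≈ 61.98.

z_22 = 61.98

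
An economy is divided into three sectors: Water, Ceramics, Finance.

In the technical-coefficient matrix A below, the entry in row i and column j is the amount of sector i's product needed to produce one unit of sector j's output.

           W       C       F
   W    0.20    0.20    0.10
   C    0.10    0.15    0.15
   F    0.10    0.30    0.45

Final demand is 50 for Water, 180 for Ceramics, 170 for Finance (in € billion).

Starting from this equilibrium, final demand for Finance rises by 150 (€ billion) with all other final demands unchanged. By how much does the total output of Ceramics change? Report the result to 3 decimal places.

Δx_C = 62.400

I − A =
  [   0.80    -0.20    -0.10]
  [  -0.10     0.85    -0.15]
  [  -0.10    -0.30     0.55]
Cofactors of I−A, C_ij = (−1)^(i+j)·(minor ij) (rows/columns in the sector order above):
  C_11 = (0.85)(0.55) − (-0.15)(-0.30) = 0.4225
  C_12 = −[(-0.10)(0.55) − (-0.15)(-0.10)] = 0.0700
  C_13 = (-0.10)(-0.30) − (0.85)(-0.10) = 0.1150
  C_21 = −[(-0.20)(0.55) − (-0.10)(-0.30)] = 0.1400
  C_22 = (0.80)(0.55) − (-0.10)(-0.10) = 0.4300
  C_23 = −[(0.80)(-0.30) − (-0.20)(-0.10)] = 0.2600
  C_31 = (-0.20)(-0.15) − (-0.10)(0.85) = 0.1150
  C_32 = −[(0.80)(-0.15) − (-0.10)(-0.10)] = 0.1300
  C_33 = (0.80)(0.85) − (-0.20)(-0.10) = 0.6600
det(I−A) = Σ_j (I−A)_1j·C_1j = (0.80)(0.4225) + (-0.20)(0.0700) + (-0.10)(0.1150) = 0.3125
adj(I−A) = Cᵀ =
  [ 0.4225   0.1400   0.1150]
  [ 0.0700   0.4300   0.1300]
  [ 0.1150   0.2600   0.6600]
(I − A)⁻¹ = adj(I−A) / det(I−A) ≈
  [   1.3520     0.4480     0.3680]
  [   0.2240     1.3760     0.4160]
  [   0.3680     0.8320     2.1120]
Δx = (I − A)⁻¹ Δd with Δd having +150 in the Finance component and 0 elsewhere.
So Δx_C = L_CF · (+150), where L_CF = adj(I−A)_CF / det(I−A) = 0.1300 / 0.3125.
Δx_C = 0.1300 × (+150) / 0.3125 = 19.50 / 0.3125 = 62.400.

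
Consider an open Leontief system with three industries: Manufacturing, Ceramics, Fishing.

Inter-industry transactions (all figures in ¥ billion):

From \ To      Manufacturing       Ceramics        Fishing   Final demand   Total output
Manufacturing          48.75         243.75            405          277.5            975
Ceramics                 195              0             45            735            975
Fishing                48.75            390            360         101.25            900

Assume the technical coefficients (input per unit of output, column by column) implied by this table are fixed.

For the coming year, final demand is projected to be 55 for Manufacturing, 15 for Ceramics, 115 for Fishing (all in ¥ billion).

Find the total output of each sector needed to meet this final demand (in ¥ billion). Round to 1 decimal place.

x_M = 194.9, x_C = 66.6, x_F = 252.3

Technical coefficients a_ij = z_ij / X_j:
  a_MM = 48.75/975 = 0.05, a_CM = 195/975 = 0.20, a_FM = 48.75/975 = 0.05
  a_MC = 243.75/975 = 0.25, a_CC = 0/975 = 0.00, a_FC = 390/975 = 0.40
  a_MF = 405/900 = 0.45, a_CF = 45/900 = 0.05, a_FF = 360/900 = 0.40
I − A =
  [   0.95    -0.25    -0.45]
  [  -0.20     1.00    -0.05]
  [  -0.05    -0.40     0.60]
Cofactors of I−A, C_ij = (−1)^(i+j)·(minor ij) (rows/columns in the sector order above):
  C_11 = (1.00)(0.60) − (-0.05)(-0.40) = 0.5800
  C_12 = −[(-0.20)(0.60) − (-0.05)(-0.05)] = 0.1225
  C_13 = (-0.20)(-0.40) − (1.00)(-0.05) = 0.1300
  C_21 = −[(-0.25)(0.60) − (-0.45)(-0.40)] = 0.3300
  C_22 = (0.95)(0.60) − (-0.45)(-0.05) = 0.5475
  C_23 = −[(0.95)(-0.40) − (-0.25)(-0.05)] = 0.3925
  C_31 = (-0.25)(-0.05) − (-0.45)(1.00) = 0.4625
  C_32 = −[(0.95)(-0.05) − (-0.45)(-0.20)] = 0.1375
  C_33 = (0.95)(1.00) − (-0.25)(-0.20) = 0.9000
det(I−A) = Σ_j (I−A)_1j·C_1j = (0.95)(0.5800) + (-0.25)(0.1225) + (-0.45)(0.1300) = 0.461875
adj(I−A) = Cᵀ =
  [ 0.5800   0.3300   0.4625]
  [ 0.1225   0.5475   0.1375]
  [ 0.1300   0.3925   0.9000]
(I − A)⁻¹ = adj(I−A) / det(I−A) ≈
  [   1.2558     0.7145     1.0014]
  [   0.2652     1.1854     0.2977]
  [   0.2815     0.8498     1.9486]
x = (I − A)⁻¹ d = adj(I−A)·d / det(I−A), with det(I−A) = 0.461875:
  x_M = (0.5800·55 + 0.3300·15 + 0.4625·115) / 0.461875 = 90.0375 / 0.461875 ≈ 194.9
  x_C = (0.1225·55 + 0.5475·15 + 0.1375·115) / 0.461875 = 30.7625 / 0.461875 ≈ 66.6
  x_F = (0.1300·55 + 0.3925·15 + 0.9000·115) / 0.461875 = 116.5375 / 0.461875 ≈ 252.3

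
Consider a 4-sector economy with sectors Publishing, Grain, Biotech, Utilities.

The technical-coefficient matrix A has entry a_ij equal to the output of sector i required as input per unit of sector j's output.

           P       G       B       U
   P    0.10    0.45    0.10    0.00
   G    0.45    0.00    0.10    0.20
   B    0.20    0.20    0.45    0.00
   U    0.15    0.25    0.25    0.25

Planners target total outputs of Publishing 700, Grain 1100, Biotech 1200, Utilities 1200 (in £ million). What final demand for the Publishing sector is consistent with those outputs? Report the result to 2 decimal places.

d_P = 15.00

I − A =
  [   0.90    -0.45    -0.10     0.00]
  [  -0.45     1.00    -0.10    -0.20]
  [  -0.20    -0.20     0.55     0.00]
  [  -0.15    -0.25    -0.25     0.75]
d = (I − A) x:
  d_P = (+0.90)·700 + (-0.45)·1100 + (-0.10)·1200 + (+0.00)·1200 = 15.00
  d_G = (-0.45)·700 + (+1.00)·1100 + (-0.10)·1200 + (-0.20)·1200 = 425.00
  d_B = (-0.20)·700 + (-0.20)·1100 + (+0.55)·1200 + (+0.00)·1200 = 300.00
  d_U = (-0.15)·700 + (-0.25)·1100 + (-0.25)·1200 + (+0.75)·1200 = 220.00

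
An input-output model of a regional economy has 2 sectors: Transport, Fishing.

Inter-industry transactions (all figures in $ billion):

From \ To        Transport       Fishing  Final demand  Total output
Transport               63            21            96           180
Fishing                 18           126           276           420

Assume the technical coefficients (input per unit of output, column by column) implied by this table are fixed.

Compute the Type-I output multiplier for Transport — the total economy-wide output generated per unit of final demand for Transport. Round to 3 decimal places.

m_T = 1.778

Technical coefficients a_ij = z_ij / X_j:
  a_TT = 63/180 = 0.35, a_FT = 18/180 = 0.10
  a_TF = 21/420 = 0.05, a_FF = 126/420 = 0.30
I − A =
  [   0.65    -0.05]
  [  -0.10     0.70]
det(I−A) = (0.65)(0.70) − (-0.05)(-0.10) = 0.4500
adj(I−A) = [[0.70, 0.05], [0.10, 0.65]]
(I − A)⁻¹ = adj(I−A) / det(I−A) ≈
  [   1.5556     0.1111]
  [   0.2222     1.4444]
The output multiplier for sector j is the column-j sum of the Leontief inverse (I − A)⁻¹ = adj(I−A) / det(I−A).
Column T of adj(I−A): (0.70, 0.10); det(I−A) = 0.4500.
m_T = (0.70 + 0.10) / 0.4500 = 0.80 / 0.4500 ≈ 1.778.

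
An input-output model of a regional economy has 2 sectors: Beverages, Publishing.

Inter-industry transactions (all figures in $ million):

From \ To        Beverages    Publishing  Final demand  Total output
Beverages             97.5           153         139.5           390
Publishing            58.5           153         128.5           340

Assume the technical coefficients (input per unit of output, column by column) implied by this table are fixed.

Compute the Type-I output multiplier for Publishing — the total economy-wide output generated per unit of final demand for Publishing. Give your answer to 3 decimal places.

Technical coefficients a_ij = z_ij / X_j:
  a_11 = 97.5/390 = 0.25, a_21 = 58.5/390 = 0.15
  a_12 = 153/340 = 0.45, a_22 = 153/340 = 0.45
I − A =
  [   0.75    -0.45]
  [  -0.15     0.55]
det(I−A) = (0.75)(0.55) − (-0.45)(-0.15) = 0.3450
adj(I−A) = [[0.55, 0.45], [0.15, 0.75]]
(I − A)⁻¹ = adj(I−A) / det(I−A) ≈
  [   1.5942     1.3043]
  [   0.4348     2.1739]
The output multiplier for sector j is the column-j sum of the Leontief inverse (I − A)⁻¹ = adj(I−A) / det(I−A).
Column 2 of adj(I−A): (0.45, 0.75); det(I−A) = 0.3450.
m_2 = (0.45 + 0.75) / 0.3450 = 1.20 / 0.3450 ≈ 3.478.

m_2 = 3.478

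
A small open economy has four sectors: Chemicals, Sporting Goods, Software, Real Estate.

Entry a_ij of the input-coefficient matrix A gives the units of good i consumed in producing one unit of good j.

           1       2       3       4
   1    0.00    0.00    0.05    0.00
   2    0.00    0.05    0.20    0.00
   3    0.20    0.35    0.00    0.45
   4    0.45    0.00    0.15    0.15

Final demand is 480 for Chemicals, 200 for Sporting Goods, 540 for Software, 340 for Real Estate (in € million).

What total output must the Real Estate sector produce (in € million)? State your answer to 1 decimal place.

I − A =
  [   1.00     0.00    -0.05     0.00]
  [   0.00     0.95    -0.20     0.00]
  [  -0.20    -0.35     1.00    -0.45]
  [  -0.45     0.00    -0.15     0.85]
Compute the cofactors C_ij = (−1)^(i+j)·(3×3 minor ij) of I−A; the adjugate is their transpose:
adj(I−A) = Cᵀ =
  [ 0.683875   0.014875   0.040375   0.021375]
  [ 0.074500   0.763875   0.170000   0.090000]
  [ 0.353875   0.297500   0.807500   0.427500]
  [ 0.424500   0.060375   0.163875   0.870500]
det(I−A) = Σ_j (I−A)_1j·C_1j = (1.00)(0.683875) + (0.00)(0.074500) + (-0.05)(0.353875) + (0.00)(0.424500) = 0.66618125
(I − A)⁻¹ = adj(I−A) / det(I−A) ≈
  [   1.0266     0.0223     0.0606     0.0321]
  [   0.1118     1.1466     0.2552     0.1351]
  [   0.5312     0.4466     1.2121     0.6417]
  [   0.6372     0.0906     0.2460     1.3067]
x = (I − A)⁻¹ d = adj(I−A)·d / det(I−A), with det(I−A) = 0.66618125:
  x_1 = (0.683875·480 + 0.014875·200 + 0.040375·540 + 0.021375·340) / 0.66618125 = 360.305 / 0.66618125 ≈ 540.9
  x_2 = (0.074500·480 + 0.763875·200 + 0.170000·540 + 0.090000·340) / 0.66618125 = 310.935 / 0.66618125 ≈ 466.7
  x_3 = (0.353875·480 + 0.297500·200 + 0.807500·540 + 0.427500·340) / 0.66618125 = 810.76 / 0.66618125 ≈ 1217.0
  x_4 = (0.424500·480 + 0.060375·200 + 0.163875·540 + 0.870500·340) / 0.66618125 = 600.2975 / 0.66618125 ≈ 901.1

x_4 = 901.1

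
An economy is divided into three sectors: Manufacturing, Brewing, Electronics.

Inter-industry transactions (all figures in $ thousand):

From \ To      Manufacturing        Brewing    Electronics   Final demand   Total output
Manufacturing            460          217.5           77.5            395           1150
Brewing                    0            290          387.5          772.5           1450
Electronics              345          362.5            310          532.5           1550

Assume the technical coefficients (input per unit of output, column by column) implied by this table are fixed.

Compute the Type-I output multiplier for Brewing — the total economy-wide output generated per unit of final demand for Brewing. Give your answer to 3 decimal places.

m_B = 2.452

Technical coefficients a_ij = z_ij / X_j:
  a_MM = 460/1150 = 0.40, a_BM = 0/1150 = 0.00, a_EM = 345/1150 = 0.30
  a_MB = 217.5/1450 = 0.15, a_BB = 290/1450 = 0.20, a_EB = 362.5/1450 = 0.25
  a_ME = 77.5/1550 = 0.05, a_BE = 387.5/1550 = 0.25, a_EE = 310/1550 = 0.20
I − A =
  [   0.60    -0.15    -0.05]
  [   0.00     0.80    -0.25]
  [  -0.30    -0.25     0.80]
Cofactors of I−A, C_ij = (−1)^(i+j)·(minor ij) (rows/columns in the sector order above):
  C_11 = (0.80)(0.80) − (-0.25)(-0.25) = 0.5775
  C_12 = −[(0.00)(0.80) − (-0.25)(-0.30)] = 0.0750
  C_13 = (0.00)(-0.25) − (0.80)(-0.30) = 0.2400
  C_21 = −[(-0.15)(0.80) − (-0.05)(-0.25)] = 0.1325
  C_22 = (0.60)(0.80) − (-0.05)(-0.30) = 0.4650
  C_23 = −[(0.60)(-0.25) − (-0.15)(-0.30)] = 0.1950
  C_31 = (-0.15)(-0.25) − (-0.05)(0.80) = 0.0775
  C_32 = −[(0.60)(-0.25) − (-0.05)(0.00)] = 0.1500
  C_33 = (0.60)(0.80) − (-0.15)(0.00) = 0.4800
det(I−A) = Σ_j (I−A)_1j·C_1j = (0.60)(0.5775) + (-0.15)(0.0750) + (-0.05)(0.2400) = 0.32325
adj(I−A) = Cᵀ =
  [ 0.5775   0.1325   0.0775]
  [ 0.0750   0.4650   0.1500]
  [ 0.2400   0.1950   0.4800]
(I − A)⁻¹ = adj(I−A) / det(I−A) ≈
  [   1.7865     0.4099     0.2398]
  [   0.2320     1.4385     0.4640]
  [   0.7425     0.6032     1.4849]
The output multiplier for sector j is the column-j sum of the Leontief inverse (I − A)⁻¹ = adj(I−A) / det(I−A).
Column B of adj(I−A): (0.1325, 0.4650, 0.1950); det(I−A) = 0.32325.
m_B = (0.1325 + 0.4650 + 0.1950) / 0.32325 = 0.7925 / 0.32325 ≈ 2.452.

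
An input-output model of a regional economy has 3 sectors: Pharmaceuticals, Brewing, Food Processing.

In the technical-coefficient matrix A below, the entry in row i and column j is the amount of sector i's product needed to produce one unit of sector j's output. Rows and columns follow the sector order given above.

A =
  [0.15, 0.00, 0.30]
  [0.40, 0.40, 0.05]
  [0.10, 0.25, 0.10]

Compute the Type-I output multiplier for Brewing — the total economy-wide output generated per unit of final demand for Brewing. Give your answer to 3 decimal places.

I − A =
  [   0.85     0.00    -0.30]
  [  -0.40     0.60    -0.05]
  [  -0.10    -0.25     0.90]
Cofactors of I−A, C_ij = (−1)^(i+j)·(minor ij) (rows/columns in the sector order above):
  C_11 = (0.60)(0.90) − (-0.05)(-0.25) = 0.5275
  C_12 = −[(-0.40)(0.90) − (-0.05)(-0.10)] = 0.3650
  C_13 = (-0.40)(-0.25) − (0.60)(-0.10) = 0.1600
  C_21 = −[(0.00)(0.90) − (-0.30)(-0.25)] = 0.0750
  C_22 = (0.85)(0.90) − (-0.30)(-0.10) = 0.7350
  C_23 = −[(0.85)(-0.25) − (0.00)(-0.10)] = 0.2125
  C_31 = (0.00)(-0.05) − (-0.30)(0.60) = 0.1800
  C_32 = −[(0.85)(-0.05) − (-0.30)(-0.40)] = 0.1625
  C_33 = (0.85)(0.60) − (0.00)(-0.40) = 0.5100
det(I−A) = Σ_j (I−A)_1j·C_1j = (0.85)(0.5275) + (0.00)(0.3650) + (-0.30)(0.1600) = 0.400375
adj(I−A) = Cᵀ =
  [ 0.5275   0.0750   0.1800]
  [ 0.3650   0.7350   0.1625]
  [ 0.1600   0.2125   0.5100]
(I − A)⁻¹ = adj(I−A) / det(I−A) ≈
  [   1.3175     0.1873     0.4496]
  [   0.9116     1.8358     0.4059]
  [   0.3996     0.5308     1.2738]
The output multiplier for sector j is the column-j sum of the Leontief inverse (I − A)⁻¹ = adj(I−A) / det(I−A).
Column B of adj(I−A): (0.0750, 0.7350, 0.2125); det(I−A) = 0.400375.
m_B = (0.0750 + 0.7350 + 0.2125) / 0.400375 = 1.0225 / 0.400375 ≈ 2.554.

m_B = 2.554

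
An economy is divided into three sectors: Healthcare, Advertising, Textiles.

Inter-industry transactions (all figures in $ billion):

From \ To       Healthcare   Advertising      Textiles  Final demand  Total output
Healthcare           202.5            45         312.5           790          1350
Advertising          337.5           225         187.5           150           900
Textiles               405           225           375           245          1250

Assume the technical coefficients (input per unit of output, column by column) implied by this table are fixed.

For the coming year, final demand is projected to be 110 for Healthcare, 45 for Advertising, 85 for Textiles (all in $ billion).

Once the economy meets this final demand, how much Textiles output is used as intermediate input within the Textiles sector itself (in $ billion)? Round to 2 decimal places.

Technical coefficients a_ij = z_ij / X_j:
  a_HH = 202.5/1350 = 0.15, a_AH = 337.5/1350 = 0.25, a_TH = 405/1350 = 0.30
  a_HA = 45/900 = 0.05, a_AA = 225/900 = 0.25, a_TA = 225/900 = 0.25
  a_HT = 312.5/1250 = 0.25, a_AT = 187.5/1250 = 0.15, a_TT = 375/1250 = 0.30
I − A =
  [   0.85    -0.05    -0.25]
  [  -0.25     0.75    -0.15]
  [  -0.30    -0.25     0.70]
Cofactors of I−A, C_ij = (−1)^(i+j)·(minor ij) (rows/columns in the sector order above):
  C_11 = (0.75)(0.70) − (-0.15)(-0.25) = 0.4875
  C_12 = −[(-0.25)(0.70) − (-0.15)(-0.30)] = 0.2200
  C_13 = (-0.25)(-0.25) − (0.75)(-0.30) = 0.2875
  C_21 = −[(-0.05)(0.70) − (-0.25)(-0.25)] = 0.0975
  C_22 = (0.85)(0.70) − (-0.25)(-0.30) = 0.5200
  C_23 = −[(0.85)(-0.25) − (-0.05)(-0.30)] = 0.2275
  C_31 = (-0.05)(-0.15) − (-0.25)(0.75) = 0.1950
  C_32 = −[(0.85)(-0.15) − (-0.25)(-0.25)] = 0.1900
  C_33 = (0.85)(0.75) − (-0.05)(-0.25) = 0.6250
det(I−A) = Σ_j (I−A)_1j·C_1j = (0.85)(0.4875) + (-0.05)(0.2200) + (-0.25)(0.2875) = 0.3315
adj(I−A) = Cᵀ =
  [ 0.4875   0.0975   0.1950]
  [ 0.2200   0.5200   0.1900]
  [ 0.2875   0.2275   0.6250]
(I − A)⁻¹ = adj(I−A) / det(I−A) ≈
  [   1.4706     0.2941     0.5882]
  [   0.6637     1.5686     0.5732]
  [   0.8673     0.6863     1.8854]
First solve x = (I − A)⁻¹ d = adj(I−A)·d / det(I−A); in particular x_T = (0.2875·110 + 0.2275·45 + 0.6250·85) / 0.3315 = 94.9875 / 0.3315 ≈ 286.5385.
Intermediate flow from T to T: z_TT = a_TT · x_T = 0.30 × 94.9875 / 0.3315 = 28.49625 / 0.3315 ≈ 85.96.

z_TT = 85.96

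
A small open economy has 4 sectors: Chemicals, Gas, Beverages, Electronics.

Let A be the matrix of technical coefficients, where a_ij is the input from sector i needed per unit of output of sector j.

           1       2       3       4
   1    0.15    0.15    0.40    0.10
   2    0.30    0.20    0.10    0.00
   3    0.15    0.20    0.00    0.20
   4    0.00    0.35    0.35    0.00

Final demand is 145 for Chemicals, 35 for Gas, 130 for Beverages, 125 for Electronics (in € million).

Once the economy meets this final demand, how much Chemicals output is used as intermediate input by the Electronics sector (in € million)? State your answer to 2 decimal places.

I − A =
  [   0.85    -0.15    -0.40    -0.10]
  [  -0.30     0.80    -0.10     0.00]
  [  -0.15    -0.20     1.00    -0.20]
  [   0.00    -0.35    -0.35     1.00]
Compute the cofactors C_ij = (−1)^(i+j)·(3×3 minor ij) of I−A; the adjugate is their transpose:
adj(I−A) = Cᵀ =
  [ 0.717000   0.289500   0.366500   0.145000]
  [ 0.294000   0.725250   0.215500   0.072500]
  [ 0.201000   0.257250   0.624500   0.145000]
  [ 0.173250   0.343875   0.294000   0.543750]
det(I−A) = Σ_j (I−A)_1j·C_1j = (0.85)(0.717000) + (-0.15)(0.294000) + (-0.40)(0.201000) + (-0.10)(0.173250) = 0.467625
(I − A)⁻¹ = adj(I−A) / det(I−A) ≈
  [   1.5333     0.6191     0.7837     0.3101]
  [   0.6287     1.5509     0.4608     0.1550]
  [   0.4298     0.5501     1.3355     0.3101]
  [   0.3705     0.7354     0.6287     1.1628]
First solve x = (I − A)⁻¹ d = adj(I−A)·d / det(I−A); in particular x_4 = (0.173250·145 + 0.343875·35 + 0.294000·130 + 0.543750·125) / 0.467625 = 143.345625 / 0.467625 ≈ 306.5397.
Intermediate flow from 1 to 4: z_14 = a_14 · x_4 = 0.10 × 143.345625 / 0.467625 = 14.3345625 / 0.467625 ≈ 30.65.

z_14 = 30.65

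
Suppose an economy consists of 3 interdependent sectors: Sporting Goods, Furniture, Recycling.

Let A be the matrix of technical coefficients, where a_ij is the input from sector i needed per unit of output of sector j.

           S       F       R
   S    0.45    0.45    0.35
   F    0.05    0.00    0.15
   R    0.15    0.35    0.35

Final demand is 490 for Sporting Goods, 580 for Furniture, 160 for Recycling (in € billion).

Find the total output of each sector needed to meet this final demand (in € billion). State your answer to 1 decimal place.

x_S = 2447.6, x_F = 896.4, x_R = 1293.7

I − A =
  [   0.55    -0.45    -0.35]
  [  -0.05     1.00    -0.15]
  [  -0.15    -0.35     0.65]
Cofactors of I−A, C_ij = (−1)^(i+j)·(minor ij) (rows/columns in the sector order above):
  C_11 = (1.00)(0.65) − (-0.15)(-0.35) = 0.5975
  C_12 = −[(-0.05)(0.65) − (-0.15)(-0.15)] = 0.0550
  C_13 = (-0.05)(-0.35) − (1.00)(-0.15) = 0.1675
  C_21 = −[(-0.45)(0.65) − (-0.35)(-0.35)] = 0.4150
  C_22 = (0.55)(0.65) − (-0.35)(-0.15) = 0.3050
  C_23 = −[(0.55)(-0.35) − (-0.45)(-0.15)] = 0.2600
  C_31 = (-0.45)(-0.15) − (-0.35)(1.00) = 0.4175
  C_32 = −[(0.55)(-0.15) − (-0.35)(-0.05)] = 0.1000
  C_33 = (0.55)(1.00) − (-0.45)(-0.05) = 0.5275
det(I−A) = Σ_j (I−A)_1j·C_1j = (0.55)(0.5975) + (-0.45)(0.0550) + (-0.35)(0.1675) = 0.24525
adj(I−A) = Cᵀ =
  [ 0.5975   0.4150   0.4175]
  [ 0.0550   0.3050   0.1000]
  [ 0.1675   0.2600   0.5275]
(I − A)⁻¹ = adj(I−A) / det(I−A) ≈
  [   2.4363     1.6922     1.7023]
  [   0.2243     1.2436     0.4077]
  [   0.6830     1.0601     2.1509]
x = (I − A)⁻¹ d = adj(I−A)·d / det(I−A), with det(I−A) = 0.24525:
  x_S = (0.5975·490 + 0.4150·580 + 0.4175·160) / 0.24525 = 600.275 / 0.24525 ≈ 2447.6
  x_F = (0.0550·490 + 0.3050·580 + 0.1000·160) / 0.24525 = 219.85 / 0.24525 ≈ 896.4
  x_R = (0.1675·490 + 0.2600·580 + 0.5275·160) / 0.24525 = 317.275 / 0.24525 ≈ 1293.7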